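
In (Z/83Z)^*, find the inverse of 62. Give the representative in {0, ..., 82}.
Apply the extended Euclidean algorithm to (83, 62), tracking rows (r, s, t) with s·83 + t·62 = r. Each division r_prev = q·r_cur + r_new produces the new row as (previous row) − q·(current row):
  row A: (83, 1, 0)   [1·83 + 0·62 = 83]
  row B: (62, 0, 1)   [0·83 + 1·62 = 62]
  83 = 1·62 + 21   → row C = row A − 1·row B = (21, 1, −1)   [check: 1·83 − 1·62 = 21]
  62 = 2·21 + 20   → row D = row B − 2·row C = (20, −2, 3)   [check: −2·83 + 3·62 = 20]
  21 = 1·20 + 1   → row E = row C − 1·row D = (1, 3, −4)   [check: 3·83 − 4·62 = 1]
  20 = 20·1 + 0   → remainder 0, stop. gcd = 1 (last nonzero row E).
The gcd is 1, so 62 is invertible mod 83. The last nonzero row gives 3·83 − 4·62 = 1, so t = −4. So 62^(−1) ≡ −4 ≡ 79 (mod 83). Verify: 62 · 79 = 4898 ≡ 1 (mod 83). ✓

Final answer: 62^(−1) ≡ 79 (mod 83)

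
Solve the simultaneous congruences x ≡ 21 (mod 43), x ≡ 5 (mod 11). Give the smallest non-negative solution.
The moduli 43, 11 are pairwise coprime, so by the CRT there is a unique solution mod 43·11 = 473.
Solve by successive substitution. Start with x ≡ 21 (mod 43).
  Combine with x ≡ 5 (mod 11): write x = 21 + 43·t and require 21 + 43·t ≡ 5 (mod 11), i.e. 43·t ≡ 5 − 21 ≡ 6 (mod 11). Since 43^(−1) ≡ 10 (mod 11) (43 ≡ 10 (mod 11)), t ≡ 10·6 ≡ 5 (mod 11). So x ≡ 21 + 43·5 = 236 (mod 473).
Unique solution in [0, 473): x = 236.

Final answer: x ≡ 236 (mod 473); the representative in [0, 473) is 236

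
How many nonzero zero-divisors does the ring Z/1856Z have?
Z/1856Z has 959 nonzero zero-divisors

In Z/1856Z each nonzero element is either a unit (gcd with 1856 is 1) or a zero-divisor (gcd > 1). The number of units is φ(1856): factorise 1856 = 2^6 · 29, so φ(1856) = (2^6 − 2^5) · (29 − 1) = 32 · 28 = 896. The nonzero elements number 1856 − 1 = 1855. Hence the nonzero zero-divisors number 1855 − 896 = 959.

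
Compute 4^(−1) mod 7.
4^(−1) ≡ 2 (mod 7)

Apply the extended Euclidean algorithm to (7, 4), tracking rows (r, s, t) with s·7 + t·4 = r. Each division r_prev = q·r_cur + r_new produces the new row as (previous row) − q·(current row):
  row A: (7, 1, 0)   [1·7 + 0·4 = 7]
  row B: (4, 0, 1)   [0·7 + 1·4 = 4]
  7 = 1·4 + 3   → row C = row A − 1·row B = (3, 1, −1)   [check: 1·7 − 1·4 = 3]
  4 = 1·3 + 1   → row D = row B − 1·row C = (1, −1, 2)   [check: −1·7 + 2·4 = 1]
  3 = 3·1 + 0   → remainder 0, stop. gcd = 1 (last nonzero row D).
The gcd is 1, so 4 is invertible mod 7. The last nonzero row gives −1·7 + 2·4 = 1, so t = 2. So 4^(−1) ≡ 2 (mod 7). Verify: 4 · 2 = 8 ≡ 1 (mod 7). ✓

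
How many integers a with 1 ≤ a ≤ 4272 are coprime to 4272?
1408

The number of a ∈ {1, ..., 4272} with gcd(a, 4272) = 1 is by definition Euler's totient φ(4272). φ is multiplicative, with φ(p^e) = p^e − p^(e−1). Factorise 4272 = 2^4 · 3 · 89. Then
  φ(4272) = (2^4 − 2^3) · (3 − 1) · (89 − 1) = 8 · 2 · 88 = 1408.
So there are 1408 such integers.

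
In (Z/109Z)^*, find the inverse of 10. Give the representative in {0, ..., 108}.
10^(−1) ≡ 11 (mod 109)

Apply the extended Euclidean algorithm to (109, 10), tracking rows (r, s, t) with s·109 + t·10 = r. Each division r_prev = q·r_cur + r_new produces the new row as (previous row) − q·(current row):
  row A: (109, 1, 0)   [1·109 + 0·10 = 109]
  row B: (10, 0, 1)   [0·109 + 1·10 = 10]
  109 = 10·10 + 9   → row C = row A − 10·row B = (9, 1, −10)   [check: 1·109 − 10·10 = 9]
  10 = 1·9 + 1   → row D = row B − 1·row C = (1, −1, 11)   [check: −1·109 + 11·10 = 1]
  9 = 9·1 + 0   → remainder 0, stop. gcd = 1 (last nonzero row D).
The gcd is 1, so 10 is invertible mod 109. The last nonzero row gives −1·109 + 11·10 = 1, so t = 11. So 10^(−1) ≡ 11 (mod 109). Verify: 10 · 11 = 110 ≡ 1 (mod 109). ✓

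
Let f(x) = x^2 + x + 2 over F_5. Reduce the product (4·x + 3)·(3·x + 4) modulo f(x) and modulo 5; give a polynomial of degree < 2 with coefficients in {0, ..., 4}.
a · b ≡ 3·x + 3 (mod f(x))

Multiply as integer polynomials: a · b = 12·x^2 + 25·x + 12. Reducing coefficients mod 5: a · b ≡ 2·x^2 + 2. Now divide by f(x) = x^2 + x + 2 in F_5[x], eliminating the leading term at each step:
  leading term 2·x^2: subtract (2)·f(x) = 2·x^2 + 2·x + 4, leaving 3·x + 3 (coefficients mod 5)
The degree is now < 2, so this is the remainder. Hence a · b ≡ 3·x + 3 in F_5[x]/(f).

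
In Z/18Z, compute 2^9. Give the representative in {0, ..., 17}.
8

Use repeated squaring. Binary(9) = 1001. Walk through the bits of the exponent 9 left-to-right: at each bit after the leading one, square the running value, then multiply by 2 if the bit is 1 (always reducing mod 18):
  bit 1 = 1 (leading): start with 2.
  bit 2 = 0: square 2^2 = 4 (mod 18).
  bit 3 = 0: square 4^2 = 16 (mod 18).
  bit 4 = 1: square 16^2 = 256 ≡ 4; bit is 1, so multiply 4·2 = 8 (mod 18).
Final value: 2^9 ≡ 8 (mod 18).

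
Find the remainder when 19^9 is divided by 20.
19

Use repeated squaring. Binary(9) = 1001. Walk through the bits of the exponent 9 left-to-right: at each bit after the leading one, square the running value, then multiply by 19 if the bit is 1 (always reducing mod 20):
  bit 1 = 1 (leading): start with 19.
  bit 2 = 0: square 19^2 = 361 ≡ 1 (mod 20).
  bit 3 = 0: square 1^2 = 1 (mod 20).
  bit 4 = 1: square 1^2 = 1; bit is 1, so multiply 1·19 = 19 (mod 20).
Final value: 19^9 ≡ 19 (mod 20).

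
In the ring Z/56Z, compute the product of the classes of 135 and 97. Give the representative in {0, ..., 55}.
Reduce the factors first: 135 ≡ 23, 97 ≡ 41 (mod 56), so 135 · 97 ≡ 23 · 41 (mod 56). 23 · 41 = 943. Dividing by 56: 943 = 16·56 + 47. So (135 · 97) mod 56 = 47.

Final answer: 47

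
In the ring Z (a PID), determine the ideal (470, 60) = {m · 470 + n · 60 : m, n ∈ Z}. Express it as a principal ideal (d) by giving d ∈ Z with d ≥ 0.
In the PID Z, (a, b) is generated by gcd(a, b). Compute gcd(470, 60) with the extended Euclidean algorithm, tracking rows (r, s, t) with s·470 + t·60 = r:
  row A: (470, 1, 0)   [1·470 + 0·60 = 470]
  row B: (60, 0, 1)   [0·470 + 1·60 = 60]
  470 = 7·60 + 50   → row C = row A − 7·row B = (50, 1, −7)   [check: 1·470 − 7·60 = 50]
  60 = 1·50 + 10   → row D = row B − 1·row C = (10, −1, 8)   [check: −1·470 + 8·60 = 10]
  50 = 5·10 + 0   → remainder 0, stop. gcd = 10 (last nonzero row D).
So gcd(470, 60) = 10, with Bézout identity −1·470 + 8·60 = 10. Containment (⊇): the Bézout identity exhibits 10 as an element of (470, 60), giving (10) ⊆ (470, 60). Containment (⊆): since 10 | 470 and 10 | 60 (470 = 10·47, 60 = 10·6), every Z-linear combination of 470 and 60 is divisible by 10, so (470, 60) ⊆ (10). Therefore (470, 60) = (10), d = 10.

Final answer: (470, 60) = (10); d = 10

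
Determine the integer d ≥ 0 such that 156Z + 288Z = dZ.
(156, 288) = (12); d = 12

In the PID Z, (a, b) is generated by gcd(a, b). Compute gcd(288, 156) with the extended Euclidean algorithm, tracking rows (r, s, t) with s·288 + t·156 = r:
  row A: (288, 1, 0)   [1·288 + 0·156 = 288]
  row B: (156, 0, 1)   [0·288 + 1·156 = 156]
  288 = 1·156 + 132   → row C = row A − 1·row B = (132, 1, −1)   [check: 1·288 − 1·156 = 132]
  156 = 1·132 + 24   → row D = row B − 1·row C = (24, −1, 2)   [check: −1·288 + 2·156 = 24]
  132 = 5·24 + 12   → row E = row C − 5·row D = (12, 6, −11)   [check: 6·288 − 11·156 = 12]
  24 = 2·12 + 0   → remainder 0, stop. gcd = 12 (last nonzero row E).
So gcd(156, 288) = 12, with Bézout identity 6·288 − 11·156 = 12. Containment (⊇): the Bézout identity exhibits 12 as an element of (156, 288), giving (12) ⊆ (156, 288). Containment (⊆): since 12 | 156 and 12 | 288 (156 = 12·13, 288 = 12·24), every Z-linear combination of 156 and 288 is divisible by 12, so (156, 288) ⊆ (12). Therefore (156, 288) = (12), d = 12.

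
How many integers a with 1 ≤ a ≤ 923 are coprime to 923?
The number of a ∈ {1, ..., 923} with gcd(a, 923) = 1 is by definition Euler's totient φ(923). φ is multiplicative, with φ(p^e) = p^e − p^(e−1). Factorise 923 = 13 · 71. Then
  φ(923) = (13 − 1) · (71 − 1) = 12 · 70 = 840.
So there are 840 such integers.

Final answer: 840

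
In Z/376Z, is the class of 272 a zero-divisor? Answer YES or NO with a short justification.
YES

gcd(272, 376) = 8 > 1, so 272 is not a unit in Z/376Z. In Z/nZ every nonzero non-unit is a zero-divisor: explicitly, take b = 376/gcd = 47 ≠ 0 (mod 376); then 272·47 = 12784 = 34·376, i.e. 272·47 ≡ 0 (mod 376). So 272 is a zero-divisor.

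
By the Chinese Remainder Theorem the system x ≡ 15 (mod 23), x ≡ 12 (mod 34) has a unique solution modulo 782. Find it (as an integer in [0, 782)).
x ≡ 590 (mod 782); the representative in [0, 782) is 590

The moduli 23, 34 are pairwise coprime, so by the CRT there is a unique solution mod 23·34 = 782.
Solve by successive substitution. Start with x ≡ 15 (mod 23).
  Combine with x ≡ 12 (mod 34): write x = 15 + 23·t and require 15 + 23·t ≡ 12 (mod 34), i.e. 23·t ≡ 12 − 15 ≡ 31 (mod 34). Since 23^(−1) ≡ 3 (mod 34), t ≡ 3·31 ≡ 25 (mod 34). So x ≡ 15 + 23·25 = 590 (mod 782).
Unique solution in [0, 782): x = 590.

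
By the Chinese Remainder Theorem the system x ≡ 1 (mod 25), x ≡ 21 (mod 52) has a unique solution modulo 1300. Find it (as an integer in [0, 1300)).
x ≡ 801 (mod 1300); the representative in [0, 1300) is 801

The moduli 25, 52 are pairwise coprime, so by the CRT there is a unique solution mod 25·52 = 1300.
Solve by successive substitution. Start with x ≡ 1 (mod 25).
  Combine with x ≡ 21 (mod 52): write x = 1 + 25·t and require 1 + 25·t ≡ 21 (mod 52), i.e. 25·t ≡ 21 − 1 ≡ 20 (mod 52). Since 25^(−1) ≡ 25 (mod 52), t ≡ 25·20 ≡ 32 (mod 52). So x ≡ 1 + 25·32 = 801 (mod 1300).
Unique solution in [0, 1300): x = 801.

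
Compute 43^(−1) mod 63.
43^(−1) ≡ 22 (mod 63)

Apply the extended Euclidean algorithm to (63, 43), tracking rows (r, s, t) with s·63 + t·43 = r. Each division r_prev = q·r_cur + r_new produces the new row as (previous row) − q·(current row):
  row A: (63, 1, 0)   [1·63 + 0·43 = 63]
  row B: (43, 0, 1)   [0·63 + 1·43 = 43]
  63 = 1·43 + 20   → row C = row A − 1·row B = (20, 1, −1)   [check: 1·63 − 1·43 = 20]
  43 = 2·20 + 3   → row D = row B − 2·row C = (3, −2, 3)   [check: −2·63 + 3·43 = 3]
  20 = 6·3 + 2   → row E = row C − 6·row D = (2, 13, −19)   [check: 13·63 − 19·43 = 2]
  3 = 1·2 + 1   → row F = row D − 1·row E = (1, −15, 22)   [check: −15·63 + 22·43 = 1]
  2 = 2·1 + 0   → remainder 0, stop. gcd = 1 (last nonzero row F).
The gcd is 1, so 43 is invertible mod 63. The last nonzero row gives −15·63 + 22·43 = 1, so t = 22. So 43^(−1) ≡ 22 (mod 63). Verify: 43 · 22 = 946 ≡ 1 (mod 63). ✓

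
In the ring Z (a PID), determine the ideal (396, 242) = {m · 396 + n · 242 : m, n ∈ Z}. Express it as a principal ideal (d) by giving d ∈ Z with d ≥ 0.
(396, 242) = (22); d = 22

In the PID Z, (a, b) is generated by gcd(a, b). Compute gcd(396, 242) with the extended Euclidean algorithm, tracking rows (r, s, t) with s·396 + t·242 = r:
  row A: (396, 1, 0)   [1·396 + 0·242 = 396]
  row B: (242, 0, 1)   [0·396 + 1·242 = 242]
  396 = 1·242 + 154   → row C = row A − 1·row B = (154, 1, −1)   [check: 1·396 − 1·242 = 154]
  242 = 1·154 + 88   → row D = row B − 1·row C = (88, −1, 2)   [check: −1·396 + 2·242 = 88]
  154 = 1·88 + 66   → row E = row C − 1·row D = (66, 2, −3)   [check: 2·396 − 3·242 = 66]
  88 = 1·66 + 22   → row F = row D − 1·row E = (22, −3, 5)   [check: −3·396 + 5·242 = 22]
  66 = 3·22 + 0   → remainder 0, stop. gcd = 22 (last nonzero row F).
So gcd(396, 242) = 22, with Bézout identity −3·396 + 5·242 = 22. Containment (⊇): the Bézout identity exhibits 22 as an element of (396, 242), giving (22) ⊆ (396, 242). Containment (⊆): since 22 | 396 and 22 | 242 (396 = 22·18, 242 = 22·11), every Z-linear combination of 396 and 242 is divisible by 22, so (396, 242) ⊆ (22). Therefore (396, 242) = (22), d = 22.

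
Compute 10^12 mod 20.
Use repeated squaring. Binary(12) = 1100. Walk through the bits of the exponent 12 left-to-right: at each bit after the leading one, square the running value, then multiply by 10 if the bit is 1 (always reducing mod 20):
  bit 1 = 1 (leading): start with 10.
  bit 2 = 1: square 10^2 = 100 ≡ 0; bit is 1, so multiply 0·10 = 0 (mod 20).
  bit 3 = 0: square 0^2 = 0 (mod 20).
  bit 4 = 0: square 0^2 = 0 (mod 20).
Final value: 10^12 ≡ 0 (mod 20).

Final answer: 0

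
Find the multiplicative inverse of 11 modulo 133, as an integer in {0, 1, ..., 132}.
Apply the extended Euclidean algorithm to (133, 11), tracking rows (r, s, t) with s·133 + t·11 = r. Each division r_prev = q·r_cur + r_new produces the new row as (previous row) − q·(current row):
  row A: (133, 1, 0)   [1·133 + 0·11 = 133]
  row B: (11, 0, 1)   [0·133 + 1·11 = 11]
  133 = 12·11 + 1   → row C = row A − 12·row B = (1, 1, −12)   [check: 1·133 − 12·11 = 1]
  11 = 11·1 + 0   → remainder 0, stop. gcd = 1 (last nonzero row C).
The gcd is 1, so 11 is invertible mod 133. The last nonzero row gives 1·133 − 12·11 = 1, so t = −12. So 11^(−1) ≡ −12 ≡ 121 (mod 133). Verify: 11 · 121 = 1331 ≡ 1 (mod 133). ✓

Final answer: 11^(−1) ≡ 121 (mod 133)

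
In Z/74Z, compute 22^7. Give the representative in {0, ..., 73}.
2

Use repeated squaring. Binary(7) = 111. Walk through the bits of the exponent 7 left-to-right: at each bit after the leading one, square the running value, then multiply by 22 if the bit is 1 (always reducing mod 74):
  bit 1 = 1 (leading): start with 22.
  bit 2 = 1: square 22^2 = 484 ≡ 40; bit is 1, so multiply 40·22 = 880 ≡ 66 (mod 74).
  bit 3 = 1: square 66^2 = 4356 ≡ 64; bit is 1, so multiply 64·22 = 1408 ≡ 2 (mod 74).
Final value: 22^7 ≡ 2 (mod 74).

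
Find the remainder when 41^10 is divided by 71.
20

Use repeated squaring. Binary(10) = 1010. Walk through the bits of the exponent 10 left-to-right: at each bit after the leading one, square the running value, then multiply by 41 if the bit is 1 (always reducing mod 71):
  bit 1 = 1 (leading): start with 41.
  bit 2 = 0: square 41^2 = 1681 ≡ 48 (mod 71).
  bit 3 = 1: square 48^2 = 2304 ≡ 32; bit is 1, so multiply 32·41 = 1312 ≡ 34 (mod 71).
  bit 4 = 0: square 34^2 = 1156 ≡ 20 (mod 71).
Final value: 41^10 ≡ 20 (mod 71).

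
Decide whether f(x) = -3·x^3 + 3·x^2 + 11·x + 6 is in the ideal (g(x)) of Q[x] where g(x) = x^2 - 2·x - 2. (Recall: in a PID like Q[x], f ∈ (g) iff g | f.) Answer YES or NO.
NO

In Q[x] the ideal (g) consists of all multiples of g, so f ∈ (g) iff g | f, i.e. iff the remainder of f on division by g is 0. Divide f by g (g is monic, so eliminate the leading term of the running remainder at each step):
  leading term -3·x^3: subtract (-3·x)·g(x) = -3·x^3 + 6·x^2 + 6·x, leaving -3·x^2 + 5·x + 6
  leading term -3·x^2: subtract (-3)·g(x) = -3·x^2 + 6·x + 6, leaving -x
The remainder r(x) = -x ≠ 0 (and deg r < deg g), so g ∤ f, i.e. f ∉ (g).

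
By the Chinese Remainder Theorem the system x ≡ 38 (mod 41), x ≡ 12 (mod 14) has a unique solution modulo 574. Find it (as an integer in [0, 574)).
x ≡ 530 (mod 574); the representative in [0, 574) is 530

The moduli 41, 14 are pairwise coprime, so by the CRT there is a unique solution mod 41·14 = 574.
Solve by successive substitution. Start with x ≡ 38 (mod 41).
  Combine with x ≡ 12 (mod 14): write x = 38 + 41·t and require 38 + 41·t ≡ 12 (mod 14), i.e. 41·t ≡ 12 − 38 ≡ 2 (mod 14). Since 41^(−1) ≡ 13 (mod 14) (41 ≡ 13 (mod 14)), t ≡ 13·2 ≡ 12 (mod 14). So x ≡ 38 + 41·12 = 530 (mod 574).
Unique solution in [0, 574): x = 530.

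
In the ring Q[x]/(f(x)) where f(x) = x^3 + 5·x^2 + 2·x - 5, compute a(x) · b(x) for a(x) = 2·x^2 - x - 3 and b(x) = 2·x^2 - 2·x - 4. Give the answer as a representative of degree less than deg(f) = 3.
a · b ≡ 110·x^2 + 82·x - 118 (mod f(x))

First multiply in Q[x] without reducing: a · b = 4·x^4 - 6·x^3 - 12·x^2 + 10·x + 12. Now divide by f(x) = x^3 + 5·x^2 + 2·x - 5, eliminating the leading term at each step:
  leading term 4·x^4: subtract (4·x)·f(x) = 4·x^4 + 20·x^3 + 8·x^2 - 20·x, leaving -26·x^3 - 20·x^2 + 30·x + 12
  leading term -26·x^3: subtract (-26)·f(x) = -26·x^3 - 130·x^2 - 52·x + 130, leaving 110·x^2 + 82·x - 118
The degree is now < 3, so this is the remainder. Hence a · b ≡ 110·x^2 + 82·x - 118 in Q[x]/(f).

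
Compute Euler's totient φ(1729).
φ is multiplicative, with φ(p^e) = p^e − p^(e−1). Factorise 1729 = 7 · 13 · 19. Then
  φ(1729) = (7 − 1) · (13 − 1) · (19 − 1) = 6 · 12 · 18 = 1296.

Final answer: φ(1729) = 1296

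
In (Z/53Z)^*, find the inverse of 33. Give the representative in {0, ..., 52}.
Apply the extended Euclidean algorithm to (53, 33), tracking rows (r, s, t) with s·53 + t·33 = r. Each division r_prev = q·r_cur + r_new produces the new row as (previous row) − q·(current row):
  row A: (53, 1, 0)   [1·53 + 0·33 = 53]
  row B: (33, 0, 1)   [0·53 + 1·33 = 33]
  53 = 1·33 + 20   → row C = row A − 1·row B = (20, 1, −1)   [check: 1·53 − 1·33 = 20]
  33 = 1·20 + 13   → row D = row B − 1·row C = (13, −1, 2)   [check: −1·53 + 2·33 = 13]
  20 = 1·13 + 7   → row E = row C − 1·row D = (7, 2, −3)   [check: 2·53 − 3·33 = 7]
  13 = 1·7 + 6   → row F = row D − 1·row E = (6, −3, 5)   [check: −3·53 + 5·33 = 6]
  7 = 1·6 + 1   → row G = row E − 1·row F = (1, 5, −8)   [check: 5·53 − 8·33 = 1]
  6 = 6·1 + 0   → remainder 0, stop. gcd = 1 (last nonzero row G).
The gcd is 1, so 33 is invertible mod 53. The last nonzero row gives 5·53 − 8·33 = 1, so t = −8. So 33^(−1) ≡ −8 ≡ 45 (mod 53). Verify: 33 · 45 = 1485 ≡ 1 (mod 53). ✓

Final answer: 33^(−1) ≡ 45 (mod 53)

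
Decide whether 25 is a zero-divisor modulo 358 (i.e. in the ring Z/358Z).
NO

gcd(25, 358) = 1, so 25 is a unit in Z/358Z (it has a multiplicative inverse). A unit cannot be a zero-divisor: if 25·b ≡ 0 then multiplying both sides by 25^(−1) gives b ≡ 0. So 25 is not a zero-divisor.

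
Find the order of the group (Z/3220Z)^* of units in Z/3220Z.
(Z/3220Z)^* consists of the classes a with gcd(a, 3220) = 1, so its order is φ(3220). φ is multiplicative, with φ(p^e) = p^e − p^(e−1). Factorise 3220 = 2^2 · 5 · 7 · 23. Then
  φ(3220) = (2^2 − 2^1) · (5 − 1) · (7 − 1) · (23 − 1) = 2 · 4 · 6 · 22 = 1056.
Thus |(Z/3220Z)^*| = 1056.

Final answer: |(Z/3220Z)^*| = 1056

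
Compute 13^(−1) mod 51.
13^(−1) ≡ 4 (mod 51)

Apply the extended Euclidean algorithm to (51, 13), tracking rows (r, s, t) with s·51 + t·13 = r. Each division r_prev = q·r_cur + r_new produces the new row as (previous row) − q·(current row):
  row A: (51, 1, 0)   [1·51 + 0·13 = 51]
  row B: (13, 0, 1)   [0·51 + 1·13 = 13]
  51 = 3·13 + 12   → row C = row A − 3·row B = (12, 1, −3)   [check: 1·51 − 3·13 = 12]
  13 = 1·12 + 1   → row D = row B − 1·row C = (1, −1, 4)   [check: −1·51 + 4·13 = 1]
  12 = 12·1 + 0   → remainder 0, stop. gcd = 1 (last nonzero row D).
The gcd is 1, so 13 is invertible mod 51. The last nonzero row gives −1·51 + 4·13 = 1, so t = 4. So 13^(−1) ≡ 4 (mod 51). Verify: 13 · 4 = 52 ≡ 1 (mod 51). ✓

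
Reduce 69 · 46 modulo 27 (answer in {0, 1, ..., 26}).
Reduce the factors first: 69 ≡ 15, 46 ≡ 19 (mod 27), so 69 · 46 ≡ 15 · 19 (mod 27). 15 · 19 = 285. Dividing by 27: 285 = 10·27 + 15. So (69 · 46) mod 27 = 15.

Final answer: 15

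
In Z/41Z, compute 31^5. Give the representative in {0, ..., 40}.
40

Use repeated squaring. Binary(5) = 101. Walk through the bits of the exponent 5 left-to-right: at each bit after the leading one, square the running value, then multiply by 31 if the bit is 1 (always reducing mod 41):
  bit 1 = 1 (leading): start with 31.
  bit 2 = 0: square 31^2 = 961 ≡ 18 (mod 41).
  bit 3 = 1: square 18^2 = 324 ≡ 37; bit is 1, so multiply 37·31 = 1147 ≡ 40 (mod 41).
Final value: 31^5 ≡ 40 (mod 41).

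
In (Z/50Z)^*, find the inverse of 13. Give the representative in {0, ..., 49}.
Apply the extended Euclidean algorithm to (50, 13), tracking rows (r, s, t) with s·50 + t·13 = r. Each division r_prev = q·r_cur + r_new produces the new row as (previous row) − q·(current row):
  row A: (50, 1, 0)   [1·50 + 0·13 = 50]
  row B: (13, 0, 1)   [0·50 + 1·13 = 13]
  50 = 3·13 + 11   → row C = row A − 3·row B = (11, 1, −3)   [check: 1·50 − 3·13 = 11]
  13 = 1·11 + 2   → row D = row B − 1·row C = (2, −1, 4)   [check: −1·50 + 4·13 = 2]
  11 = 5·2 + 1   → row E = row C − 5·row D = (1, 6, −23)   [check: 6·50 − 23·13 = 1]
  2 = 2·1 + 0   → remainder 0, stop. gcd = 1 (last nonzero row E).
The gcd is 1, so 13 is invertible mod 50. The last nonzero row gives 6·50 − 23·13 = 1, so t = −23. So 13^(−1) ≡ −23 ≡ 27 (mod 50). Verify: 13 · 27 = 351 ≡ 1 (mod 50). ✓

Final answer: 13^(−1) ≡ 27 (mod 50)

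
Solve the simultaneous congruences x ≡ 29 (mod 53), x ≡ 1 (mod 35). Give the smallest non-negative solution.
x ≡ 771 (mod 1855); the representative in [0, 1855) is 771

The moduli 53, 35 are pairwise coprime, so by the CRT there is a unique solution mod 53·35 = 1855.
Solve by successive substitution. Start with x ≡ 29 (mod 53).
  Combine with x ≡ 1 (mod 35): write x = 29 + 53·t and require 29 + 53·t ≡ 1 (mod 35), i.e. 53·t ≡ 1 − 29 ≡ 7 (mod 35). Since 53^(−1) ≡ 2 (mod 35) (53 ≡ 18 (mod 35)), t ≡ 2·7 ≡ 14 (mod 35). So x ≡ 29 + 53·14 = 771 (mod 1855).
Unique solution in [0, 1855): x = 771.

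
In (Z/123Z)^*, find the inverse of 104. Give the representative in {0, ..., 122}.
Apply the extended Euclidean algorithm to (123, 104), tracking rows (r, s, t) with s·123 + t·104 = r. Each division r_prev = q·r_cur + r_new produces the new row as (previous row) − q·(current row):
  row A: (123, 1, 0)   [1·123 + 0·104 = 123]
  row B: (104, 0, 1)   [0·123 + 1·104 = 104]
  123 = 1·104 + 19   → row C = row A − 1·row B = (19, 1, −1)   [check: 1·123 − 1·104 = 19]
  104 = 5·19 + 9   → row D = row B − 5·row C = (9, −5, 6)   [check: −5·123 + 6·104 = 9]
  19 = 2·9 + 1   → row E = row C − 2·row D = (1, 11, −13)   [check: 11·123 − 13·104 = 1]
  9 = 9·1 + 0   → remainder 0, stop. gcd = 1 (last nonzero row E).
The gcd is 1, so 104 is invertible mod 123. The last nonzero row gives 11·123 − 13·104 = 1, so t = −13. So 104^(−1) ≡ −13 ≡ 110 (mod 123). Verify: 104 · 110 = 11440 ≡ 1 (mod 123). ✓

Final answer: 104^(−1) ≡ 110 (mod 123)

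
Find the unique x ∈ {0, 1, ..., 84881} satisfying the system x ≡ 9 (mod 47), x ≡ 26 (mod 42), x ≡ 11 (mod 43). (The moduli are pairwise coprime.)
The moduli 47, 42, 43 are pairwise coprime, so by the CRT there is a unique solution mod 47·42·43 = 84882.
Solve by successive substitution. Start with x ≡ 9 (mod 47).
  Combine with x ≡ 26 (mod 42): write x = 9 + 47·t and require 9 + 47·t ≡ 26 (mod 42), i.e. 47·t ≡ 26 − 9 ≡ 17 (mod 42). Since 47^(−1) ≡ 17 (mod 42) (47 ≡ 5 (mod 42)), t ≡ 17·17 ≡ 37 (mod 42). So x ≡ 9 + 47·37 = 1748 (mod 1974).
  Combine with x ≡ 11 (mod 43): write x = 1748 + 1974·t and require 1748 + 1974·t ≡ 11 (mod 43), i.e. 1974·t ≡ 11 − 1748 ≡ 26 (mod 43). Since 1974^(−1) ≡ 32 (mod 43) (1974 ≡ 39 (mod 43)), t ≡ 32·26 ≡ 15 (mod 43). So x ≡ 1748 + 1974·15 = 31358 (mod 84882).
Unique solution in [0, 84882): x = 31358.

Final answer: x ≡ 31358 (mod 84882); the representative in [0, 84882) is 31358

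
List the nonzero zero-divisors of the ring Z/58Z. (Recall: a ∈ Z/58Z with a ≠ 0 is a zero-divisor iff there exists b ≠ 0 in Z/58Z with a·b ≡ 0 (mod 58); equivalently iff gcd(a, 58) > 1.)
nonzero zero-divisors of Z/58Z = {2, 4, 6, 8, 10, 12, 14, 16, 18, 20, 22, 24, 26, 28, 29, 30, 32, 34, 36, 38, 40, 42, 44, 46, 48, 50, 52, 54, 56}

An element a ∈ Z/58Z (with a ≠ 0) is a zero-divisor iff gcd(a, 58) > 1 (because a is a unit precisely when gcd(a, n) = 1, and in Z/nZ every nonzero, non-unit element is a zero-divisor). Scan a = 1, ..., 57 and keep those with gcd(a, 58) > 1:
  gcd(2, 58) = 2, gcd(4, 58) = 2, gcd(6, 58) = 2, gcd(8, 58) = 2, gcd(10, 58) = 2, gcd(12, 58) = 2, gcd(14, 58) = 2, gcd(16, 58) = 2, gcd(18, 58) = 2, gcd(20, 58) = 2, gcd(22, 58) = 2, gcd(24, 58) = 2, gcd(26, 58) = 2, gcd(28, 58) = 2, gcd(29, 58) = 29, gcd(30, 58) = 2, gcd(32, 58) = 2, gcd(34, 58) = 2, gcd(36, 58) = 2, gcd(38, 58) = 2, gcd(40, 58) = 2, gcd(42, 58) = 2, gcd(44, 58) = 2, gcd(46, 58) = 2, gcd(48, 58) = 2, gcd(50, 58) = 2, gcd(52, 58) = 2, gcd(54, 58) = 2, gcd(56, 58) = 2.
All other a ∈ {1, ..., 57} have gcd(a, 58) = 1 and are units. So the nonzero zero-divisors are exactly the 29 values of a appearing in this scan.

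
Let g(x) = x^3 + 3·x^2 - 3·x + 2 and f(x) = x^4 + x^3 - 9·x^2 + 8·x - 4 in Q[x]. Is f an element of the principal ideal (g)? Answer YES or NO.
YES

In Q[x] the ideal (g) consists of all multiples of g, so f ∈ (g) iff g | f, i.e. iff the remainder of f on division by g is 0. Divide f by g (g is monic, so eliminate the leading term of the running remainder at each step):
  leading term x^4: subtract (x)·g(x) = x^4 + 3·x^3 - 3·x^2 + 2·x, leaving -2·x^3 - 6·x^2 + 6·x - 4
  leading term -2·x^3: subtract (-2)·g(x) = -2·x^3 - 6·x^2 + 6·x - 4, leaving 0
The remainder is 0, so f(x) = g(x) · h(x) with h(x) = x - 2. Hence g | f, i.e. f ∈ (g).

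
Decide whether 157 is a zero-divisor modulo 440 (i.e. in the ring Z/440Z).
gcd(157, 440) = 1, so 157 is a unit in Z/440Z (it has a multiplicative inverse). A unit cannot be a zero-divisor: if 157·b ≡ 0 then multiplying both sides by 157^(−1) gives b ≡ 0. So 157 is not a zero-divisor.

Final answer: NO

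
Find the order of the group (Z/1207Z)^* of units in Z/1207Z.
|(Z/1207Z)^*| = 1120

(Z/1207Z)^* consists of the classes a with gcd(a, 1207) = 1, so its order is φ(1207). φ is multiplicative, with φ(p^e) = p^e − p^(e−1). Factorise 1207 = 17 · 71. Then
  φ(1207) = (17 − 1) · (71 − 1) = 16 · 70 = 1120.
Thus |(Z/1207Z)^*| = 1120.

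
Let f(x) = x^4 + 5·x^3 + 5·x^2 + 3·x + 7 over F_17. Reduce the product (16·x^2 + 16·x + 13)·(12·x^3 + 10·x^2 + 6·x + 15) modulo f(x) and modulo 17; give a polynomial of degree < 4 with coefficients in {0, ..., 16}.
Multiply as integer polynomials: a · b = 192·x^5 + 352·x^4 + 412·x^3 + 466·x^2 + 318·x + 195. Reducing coefficients mod 17: a · b ≡ 5·x^5 + 12·x^4 + 4·x^3 + 7·x^2 + 12·x + 8. Now divide by f(x) = x^4 + 5·x^3 + 5·x^2 + 3·x + 7 in F_17[x], eliminating the leading term at each step:
  leading term 5·x^5: subtract (5·x)·f(x) = 5·x^5 + 8·x^4 + 8·x^3 + 15·x^2 + x, leaving 4·x^4 + 13·x^3 + 9·x^2 + 11·x + 8 (coefficients mod 17)
  leading term 4·x^4: subtract (4)·f(x) = 4·x^4 + 3·x^3 + 3·x^2 + 12·x + 11, leaving 10·x^3 + 6·x^2 + 16·x + 14 (coefficients mod 17)
The degree is now < 4, so this is the remainder. Hence a · b ≡ 10·x^3 + 6·x^2 + 16·x + 14 in F_17[x]/(f).

Final answer: a · b ≡ 10·x^3 + 6·x^2 + 16·x + 14 (mod f(x))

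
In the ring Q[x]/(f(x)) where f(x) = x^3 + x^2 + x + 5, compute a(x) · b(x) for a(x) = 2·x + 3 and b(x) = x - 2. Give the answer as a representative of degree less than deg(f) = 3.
First multiply in Q[x] without reducing: a · b = 2·x^2 - x - 6. This already has degree < 3, so no reduction is needed. Hence a · b ≡ 2·x^2 - x - 6 in Q[x]/(f).

Final answer: a · b ≡ 2·x^2 - x - 6 (mod f(x))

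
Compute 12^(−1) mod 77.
12^(−1) ≡ 45 (mod 77)

Apply the extended Euclidean algorithm to (77, 12), tracking rows (r, s, t) with s·77 + t·12 = r. Each division r_prev = q·r_cur + r_new produces the new row as (previous row) − q·(current row):
  row A: (77, 1, 0)   [1·77 + 0·12 = 77]
  row B: (12, 0, 1)   [0·77 + 1·12 = 12]
  77 = 6·12 + 5   → row C = row A − 6·row B = (5, 1, −6)   [check: 1·77 − 6·12 = 5]
  12 = 2·5 + 2   → row D = row B − 2·row C = (2, −2, 13)   [check: −2·77 + 13·12 = 2]
  5 = 2·2 + 1   → row E = row C − 2·row D = (1, 5, −32)   [check: 5·77 − 32·12 = 1]
  2 = 2·1 + 0   → remainder 0, stop. gcd = 1 (last nonzero row E).
The gcd is 1, so 12 is invertible mod 77. The last nonzero row gives 5·77 − 32·12 = 1, so t = −32. So 12^(−1) ≡ −32 ≡ 45 (mod 77). Verify: 12 · 45 = 540 ≡ 1 (mod 77). ✓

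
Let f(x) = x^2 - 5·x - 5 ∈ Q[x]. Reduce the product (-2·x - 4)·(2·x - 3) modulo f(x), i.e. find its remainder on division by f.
a · b ≡ -22·x - 8 (mod f(x))

First multiply in Q[x] without reducing: a · b = -4·x^2 - 2·x + 12. Now divide by f(x) = x^2 - 5·x - 5, eliminating the leading term at each step:
  leading term -4·x^2: subtract (-4)·f(x) = -4·x^2 + 20·x + 20, leaving -22·x - 8
The degree is now < 2, so this is the remainder. Hence a · b ≡ -22·x - 8 in Q[x]/(f).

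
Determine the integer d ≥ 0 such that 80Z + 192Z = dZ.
(80, 192) = (16); d = 16

In the PID Z, (a, b) is generated by gcd(a, b). Compute gcd(192, 80) with the extended Euclidean algorithm, tracking rows (r, s, t) with s·192 + t·80 = r:
  row A: (192, 1, 0)   [1·192 + 0·80 = 192]
  row B: (80, 0, 1)   [0·192 + 1·80 = 80]
  192 = 2·80 + 32   → row C = row A − 2·row B = (32, 1, −2)   [check: 1·192 − 2·80 = 32]
  80 = 2·32 + 16   → row D = row B − 2·row C = (16, −2, 5)   [check: −2·192 + 5·80 = 16]
  32 = 2·16 + 0   → remainder 0, stop. gcd = 16 (last nonzero row D).
So gcd(80, 192) = 16, with Bézout identity −2·192 + 5·80 = 16. Containment (⊇): the Bézout identity exhibits 16 as an element of (80, 192), giving (16) ⊆ (80, 192). Containment (⊆): since 16 | 80 and 16 | 192 (80 = 16·5, 192 = 16·12), every Z-linear combination of 80 and 192 is divisible by 16, so (80, 192) ⊆ (16). Therefore (80, 192) = (16), d = 16.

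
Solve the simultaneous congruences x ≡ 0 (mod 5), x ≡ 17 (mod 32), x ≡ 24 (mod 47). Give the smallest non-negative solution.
x ≡ 1105 (mod 7520); the representative in [0, 7520) is 1105

The moduli 5, 32, 47 are pairwise coprime, so by the CRT there is a unique solution mod 5·32·47 = 7520.
Solve by successive substitution. Start with x ≡ 0 (mod 5).
  Combine with x ≡ 17 (mod 32): write x = 5·t and require 5·t ≡ 17 (mod 32). Since 5^(−1) ≡ 13 (mod 32), t ≡ 13·17 ≡ 29 (mod 32). So x ≡ 5·29 = 145 (mod 160).
  Combine with x ≡ 24 (mod 47): write x = 145 + 160·t and require 145 + 160·t ≡ 24 (mod 47), i.e. 160·t ≡ 24 − 145 ≡ 20 (mod 47). Since 160^(−1) ≡ 5 (mod 47) (160 ≡ 19 (mod 47)), t ≡ 5·20 ≡ 6 (mod 47). So x ≡ 145 + 160·6 = 1105 (mod 7520).
Unique solution in [0, 7520): x = 1105.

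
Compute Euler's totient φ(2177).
φ is multiplicative, with φ(p^e) = p^e − p^(e−1). Factorise 2177 = 7 · 311. Then
  φ(2177) = (7 − 1) · (311 − 1) = 6 · 310 = 1860.

Final answer: φ(2177) = 1860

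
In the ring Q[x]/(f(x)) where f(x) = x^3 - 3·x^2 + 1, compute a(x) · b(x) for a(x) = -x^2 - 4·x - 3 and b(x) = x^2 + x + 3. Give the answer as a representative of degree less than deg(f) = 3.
a · b ≡ -34·x^2 - 14·x - 1 (mod f(x))

First multiply in Q[x] without reducing: a · b = -x^4 - 5·x^3 - 10·x^2 - 15·x - 9. Now divide by f(x) = x^3 - 3·x^2 + 1, eliminating the leading term at each step:
  leading term -x^4: subtract (-x)·f(x) = -x^4 + 3·x^3 - x, leaving -8·x^3 - 10·x^2 - 14·x - 9
  leading term -8·x^3: subtract (-8)·f(x) = -8·x^3 + 24·x^2 - 8, leaving -34·x^2 - 14·x - 1
The degree is now < 3, so this is the remainder. Hence a · b ≡ -34·x^2 - 14·x - 1 in Q[x]/(f).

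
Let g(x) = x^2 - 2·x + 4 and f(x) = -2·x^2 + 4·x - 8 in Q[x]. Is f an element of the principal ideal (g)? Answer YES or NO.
YES

In Q[x] the ideal (g) consists of all multiples of g, so f ∈ (g) iff g | f, i.e. iff the remainder of f on division by g is 0. Divide f by g (g is monic, so eliminate the leading term of the running remainder at each step):
  leading term -2·x^2: subtract (-2)·g(x) = -2·x^2 + 4·x - 8, leaving 0
The remainder is 0, so f(x) = g(x) · h(x) with h(x) = -2. Hence g | f, i.e. f ∈ (g).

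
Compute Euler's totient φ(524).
φ(524) = 260

φ is multiplicative, with φ(p^e) = p^e − p^(e−1). Factorise 524 = 2^2 · 131. Then
  φ(524) = (2^2 − 2^1) · (131 − 1) = 2 · 130 = 260.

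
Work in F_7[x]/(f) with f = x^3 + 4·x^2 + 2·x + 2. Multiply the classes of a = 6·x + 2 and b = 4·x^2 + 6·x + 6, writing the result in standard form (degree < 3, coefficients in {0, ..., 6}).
a · b ≡ 4·x^2 + 6 (mod f(x))

Multiply as integer polynomials: a · b = 24·x^3 + 44·x^2 + 48·x + 12. Reducing coefficients mod 7: a · b ≡ 3·x^3 + 2·x^2 + 6·x + 5. Now divide by f(x) = x^3 + 4·x^2 + 2·x + 2 in F_7[x], eliminating the leading term at each step:
  leading term 3·x^3: subtract (3)·f(x) = 3·x^3 + 5·x^2 + 6·x + 6, leaving 4·x^2 + 6 (coefficients mod 7)
The degree is now < 3, so this is the remainder. Hence a · b ≡ 4·x^2 + 6 in F_7[x]/(f).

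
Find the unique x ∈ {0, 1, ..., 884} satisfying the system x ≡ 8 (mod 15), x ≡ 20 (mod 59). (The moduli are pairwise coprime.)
x ≡ 728 (mod 885); the representative in [0, 885) is 728

The moduli 15, 59 are pairwise coprime, so by the CRT there is a unique solution mod 15·59 = 885.
Solve by successive substitution. Start with x ≡ 8 (mod 15).
  Combine with x ≡ 20 (mod 59): write x = 8 + 15·t and require 8 + 15·t ≡ 20 (mod 59), i.e. 15·t ≡ 20 − 8 ≡ 12 (mod 59). Since 15^(−1) ≡ 4 (mod 59), t ≡ 4·12 ≡ 48 (mod 59). So x ≡ 8 + 15·48 = 728 (mod 885).
Unique solution in [0, 885): x = 728.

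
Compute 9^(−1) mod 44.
9^(−1) ≡ 5 (mod 44)

Apply the extended Euclidean algorithm to (44, 9), tracking rows (r, s, t) with s·44 + t·9 = r. Each division r_prev = q·r_cur + r_new produces the new row as (previous row) − q·(current row):
  row A: (44, 1, 0)   [1·44 + 0·9 = 44]
  row B: (9, 0, 1)   [0·44 + 1·9 = 9]
  44 = 4·9 + 8   → row C = row A − 4·row B = (8, 1, −4)   [check: 1·44 − 4·9 = 8]
  9 = 1·8 + 1   → row D = row B − 1·row C = (1, −1, 5)   [check: −1·44 + 5·9 = 1]
  8 = 8·1 + 0   → remainder 0, stop. gcd = 1 (last nonzero row D).
The gcd is 1, so 9 is invertible mod 44. The last nonzero row gives −1·44 + 5·9 = 1, so t = 5. So 9^(−1) ≡ 5 (mod 44). Verify: 9 · 5 = 45 ≡ 1 (mod 44). ✓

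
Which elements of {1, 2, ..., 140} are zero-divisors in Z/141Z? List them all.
An element a ∈ Z/141Z (with a ≠ 0) is a zero-divisor iff gcd(a, 141) > 1 (because a is a unit precisely when gcd(a, n) = 1, and in Z/nZ every nonzero, non-unit element is a zero-divisor). Scan a = 1, ..., 140 and keep those with gcd(a, 141) > 1:
  gcd(3, 141) = 3, gcd(6, 141) = 3, gcd(9, 141) = 3, gcd(12, 141) = 3, gcd(15, 141) = 3, gcd(18, 141) = 3, gcd(21, 141) = 3, gcd(24, 141) = 3, gcd(27, 141) = 3, gcd(30, 141) = 3, gcd(33, 141) = 3, gcd(36, 141) = 3, gcd(39, 141) = 3, gcd(42, 141) = 3, gcd(45, 141) = 3, gcd(47, 141) = 47, gcd(48, 141) = 3, gcd(51, 141) = 3, gcd(54, 141) = 3, gcd(57, 141) = 3, gcd(60, 141) = 3, gcd(63, 141) = 3, gcd(66, 141) = 3, gcd(69, 141) = 3, gcd(72, 141) = 3, gcd(75, 141) = 3, gcd(78, 141) = 3, gcd(81, 141) = 3, gcd(84, 141) = 3, gcd(87, 141) = 3, gcd(90, 141) = 3, gcd(93, 141) = 3, gcd(94, 141) = 47, gcd(96, 141) = 3, gcd(99, 141) = 3, gcd(102, 141) = 3, gcd(105, 141) = 3, gcd(108, 141) = 3, gcd(111, 141) = 3, gcd(114, 141) = 3, gcd(117, 141) = 3, gcd(120, 141) = 3, gcd(123, 141) = 3, gcd(126, 141) = 3, gcd(129, 141) = 3, gcd(132, 141) = 3, gcd(135, 141) = 3, gcd(138, 141) = 3.
All other a ∈ {1, ..., 140} have gcd(a, 141) = 1 and are units. So the nonzero zero-divisors are exactly the 48 values of a appearing in this scan.

Final answer: nonzero zero-divisors of Z/141Z = {3, 6, 9, 12, 15, 18, 21, 24, 27, 30, 33, 36, 39, 42, 45, 47, 48, 51, 54, 57, 60, 63, 66, 69, 72, 75, 78, 81, 84, 87, 90, 93, 94, 96, 99, 102, 105, 108, 111, 114, 117, 120, 123, 126, 129, 132, 135, 138}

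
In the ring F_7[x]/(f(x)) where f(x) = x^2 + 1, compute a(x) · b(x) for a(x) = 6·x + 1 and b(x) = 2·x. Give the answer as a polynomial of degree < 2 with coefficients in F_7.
Multiply as integer polynomials: a · b = 12·x^2 + 2·x. Reducing coefficients mod 7: a · b ≡ 5·x^2 + 2·x. Now divide by f(x) = x^2 + 1 in F_7[x], eliminating the leading term at each step:
  leading term 5·x^2: subtract (5)·f(x) = 5·x^2 + 5, leaving 2·x + 2 (coefficients mod 7)
The degree is now < 2, so this is the remainder. Hence a · b ≡ 2·x + 2 in F_7[x]/(f).

Final answer: a · b ≡ 2·x + 2 (mod f(x))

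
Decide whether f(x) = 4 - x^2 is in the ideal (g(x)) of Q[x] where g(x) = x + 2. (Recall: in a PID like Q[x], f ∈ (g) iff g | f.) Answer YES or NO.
In Q[x] the ideal (g) consists of all multiples of g, so f ∈ (g) iff g | f, i.e. iff the remainder of f on division by g is 0. Divide f by g (g is monic, so eliminate the leading term of the running remainder at each step):
  leading term -x^2: subtract (-x)·g(x) = -x^2 - 2·x, leaving 2·x + 4
  leading term 2·x: subtract (2)·g(x) = 2·x + 4, leaving 0
The remainder is 0, so f(x) = g(x) · h(x) with h(x) = 2 - x. Hence g | f, i.e. f ∈ (g).

Final answer: YES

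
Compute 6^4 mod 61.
15

Use repeated squaring. Binary(4) = 100. Walk through the bits of the exponent 4 left-to-right: at each bit after the leading one, square the running value, then multiply by 6 if the bit is 1 (always reducing mod 61):
  bit 1 = 1 (leading): start with 6.
  bit 2 = 0: square 6^2 = 36 (mod 61).
  bit 3 = 0: square 36^2 = 1296 ≡ 15 (mod 61).
Final value: 6^4 ≡ 15 (mod 61).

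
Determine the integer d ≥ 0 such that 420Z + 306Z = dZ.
In the PID Z, (a, b) is generated by gcd(a, b). Compute gcd(420, 306) with the extended Euclidean algorithm, tracking rows (r, s, t) with s·420 + t·306 = r:
  row A: (420, 1, 0)   [1·420 + 0·306 = 420]
  row B: (306, 0, 1)   [0·420 + 1·306 = 306]
  420 = 1·306 + 114   → row C = row A − 1·row B = (114, 1, −1)   [check: 1·420 − 1·306 = 114]
  306 = 2·114 + 78   → row D = row B − 2·row C = (78, −2, 3)   [check: −2·420 + 3·306 = 78]
  114 = 1·78 + 36   → row E = row C − 1·row D = (36, 3, −4)   [check: 3·420 − 4·306 = 36]
  78 = 2·36 + 6   → row F = row D − 2·row E = (6, −8, 11)   [check: −8·420 + 11·306 = 6]
  36 = 6·6 + 0   → remainder 0, stop. gcd = 6 (last nonzero row F).
So gcd(420, 306) = 6, with Bézout identity −8·420 + 11·306 = 6. Containment (⊇): the Bézout identity exhibits 6 as an element of (420, 306), giving (6) ⊆ (420, 306). Containment (⊆): since 6 | 420 and 6 | 306 (420 = 6·70, 306 = 6·51), every Z-linear combination of 420 and 306 is divisible by 6, so (420, 306) ⊆ (6). Therefore (420, 306) = (6), d = 6.

Final answer: (420, 306) = (6); d = 6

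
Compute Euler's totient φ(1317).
φ is multiplicative, with φ(p^e) = p^e − p^(e−1). Factorise 1317 = 3 · 439. Then
  φ(1317) = (3 − 1) · (439 − 1) = 2 · 438 = 876.

Final answer: φ(1317) = 876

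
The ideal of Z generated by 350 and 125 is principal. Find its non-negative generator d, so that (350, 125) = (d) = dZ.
In the PID Z, (a, b) is generated by gcd(a, b). Compute gcd(350, 125) with the extended Euclidean algorithm, tracking rows (r, s, t) with s·350 + t·125 = r:
  row A: (350, 1, 0)   [1·350 + 0·125 = 350]
  row B: (125, 0, 1)   [0·350 + 1·125 = 125]
  350 = 2·125 + 100   → row C = row A − 2·row B = (100, 1, −2)   [check: 1·350 − 2·125 = 100]
  125 = 1·100 + 25   → row D = row B − 1·row C = (25, −1, 3)   [check: −1·350 + 3·125 = 25]
  100 = 4·25 + 0   → remainder 0, stop. gcd = 25 (last nonzero row D).
So gcd(350, 125) = 25, with Bézout identity −1·350 + 3·125 = 25. Containment (⊇): the Bézout identity exhibits 25 as an element of (350, 125), giving (25) ⊆ (350, 125). Containment (⊆): since 25 | 350 and 25 | 125 (350 = 25·14, 125 = 25·5), every Z-linear combination of 350 and 125 is divisible by 25, so (350, 125) ⊆ (25). Therefore (350, 125) = (25), d = 25.

Final answer: (350, 125) = (25); d = 25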